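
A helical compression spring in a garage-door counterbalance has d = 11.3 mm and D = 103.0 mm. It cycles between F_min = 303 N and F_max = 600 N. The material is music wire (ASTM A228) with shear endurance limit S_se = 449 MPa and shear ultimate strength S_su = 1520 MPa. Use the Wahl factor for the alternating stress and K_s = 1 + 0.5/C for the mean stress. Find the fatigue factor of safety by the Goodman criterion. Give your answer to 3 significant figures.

C = D/d = 103.0/11.3 = 9.1150; K_W = (4C−1)/(4C−4)+0.615/C = 1.1599; K_s = 1+0.5/C = 1.0549
F_a = (F_max−F_min)/2 = 148.5 N; F_m = (F_max+F_min)/2 = 451.5 N
τ_a = K_W·8F_aD/(πd³) = 1.1599 × 26.994 = 31.31 MPa
τ_m = K_s·8F_mD/(πd³) = 1.0549 × 82.073 = 86.575 MPa
Goodman: 1/n_f = τ_a/S_se + τ_m/S_su = 31.31/449 + 86.575/1520 = 0.06973 + 0.05696 = 0.12669
n_f = 1/0.12669 = 7.893

7.89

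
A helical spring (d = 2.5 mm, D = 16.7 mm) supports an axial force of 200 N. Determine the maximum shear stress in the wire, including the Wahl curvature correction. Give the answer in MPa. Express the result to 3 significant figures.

Spring index C = D/d = 16.7/2.5 = 6.6800
K_W = (4C−1)/(4C−4) + 0.615/C = 25.720/22.720 + 0.0921 = 1.2241
τ₀ = 8FD/(πd³) = 8·200·16.7/(π·2.5³) = 26720/49.087 = 544.34 MPa
τ_max = K·τ₀ = 1.2241 × 544.34 = 666.33 MPa

666 MPa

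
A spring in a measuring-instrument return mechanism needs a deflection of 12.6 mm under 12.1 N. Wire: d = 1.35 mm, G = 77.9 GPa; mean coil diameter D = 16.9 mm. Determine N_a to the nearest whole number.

Required rate k = F/δ = 12.1/12.6 = 0.96032 N/mm
N_a = Gd⁴/(8D³k) = (77.9×10³ × 1.35⁴)/(8 × 16.9³ × 0.96032)
    = 258745 / 37082.2 = 6.978 → 7 coils

7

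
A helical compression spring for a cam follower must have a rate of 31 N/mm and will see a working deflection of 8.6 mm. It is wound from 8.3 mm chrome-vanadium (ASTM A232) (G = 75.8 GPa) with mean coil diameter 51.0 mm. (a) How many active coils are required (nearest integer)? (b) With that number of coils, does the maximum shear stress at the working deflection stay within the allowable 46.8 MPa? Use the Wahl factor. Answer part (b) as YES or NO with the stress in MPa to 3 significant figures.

(a) 11 coils; (b) NO, τ_max = 75.0 MPa

N_a = Gd⁴/(8D³k) = (75.8×10³)(8.3⁴)/(8·51.0³·31) = 10.94 → N_a = 11
Actual rate k = Gd⁴/(8D³·11) = 30.817 N/mm
Working load F = kδ = 30.817·8.6 = 265.02 N
C = 51.0/8.3 = 6.1446; K_W = (4C−1)/(4C−4)+0.615/C = 1.2459
τ_max = K_W·8FD/(πd³) = 1.2459·60.195 = 74.996 MPa
τ_max > 46.8 MPa → exceeds allowable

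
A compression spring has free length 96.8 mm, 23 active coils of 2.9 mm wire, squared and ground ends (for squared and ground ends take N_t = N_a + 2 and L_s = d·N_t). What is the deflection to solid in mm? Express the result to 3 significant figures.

N_t = 25; L_s = 2.9·25 = 72.5 mm
δ_solid = L₀ − L_s = 96.8 − 72.5 = 24.3 mm

24.3 mm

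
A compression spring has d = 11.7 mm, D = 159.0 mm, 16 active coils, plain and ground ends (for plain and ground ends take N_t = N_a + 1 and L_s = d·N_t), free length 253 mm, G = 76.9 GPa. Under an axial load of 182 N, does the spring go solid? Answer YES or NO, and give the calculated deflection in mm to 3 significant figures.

k = Gd⁴/(8D³N_a) = (76.9×10³)(11.7⁴)/(8·159.0³·16) = 2.8007 N/mm
N_t = 17; L_s = 11.7·17 = 198.9 mm; δ_solid = L₀ − L_s = 253 − 198.9 = 54.1 mm
δ = F/k = 182/2.8007 = 64.983 mm
δ ≥ δ_solid → spring goes solid

YES, δ = 65.0 mm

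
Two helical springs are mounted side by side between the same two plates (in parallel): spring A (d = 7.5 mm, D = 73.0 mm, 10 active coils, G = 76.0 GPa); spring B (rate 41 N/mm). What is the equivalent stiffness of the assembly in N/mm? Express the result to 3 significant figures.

k_A = Gd⁴/(8D³N_a) = (76.0×10³)(7.5⁴)/(8·73.0³·10) = 7.7268 N/mm
Parallel: k_eq = 7.7268 + 41 = 48.727 N/mm

48.7 N/mm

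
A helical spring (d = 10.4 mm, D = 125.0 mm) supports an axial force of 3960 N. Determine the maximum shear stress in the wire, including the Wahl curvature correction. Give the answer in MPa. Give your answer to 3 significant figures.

1250 MPa

Spring index C = D/d = 125.0/10.4 = 12.0192
K_W = (4C−1)/(4C−4) + 0.615/C = 47.077/44.077 + 0.0512 = 1.1192
τ₀ = 8FD/(πd³) = 8·3960·125.0/(π·10.4³) = 3.96e+06/3533.9 = 1120.6 MPa
τ_max = K·τ₀ = 1.1192 × 1120.6 = 1254.2 MPa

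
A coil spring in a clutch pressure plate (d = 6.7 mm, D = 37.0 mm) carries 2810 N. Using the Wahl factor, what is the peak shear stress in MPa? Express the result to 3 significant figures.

Spring index C = D/d = 37.0/6.7 = 5.5224
K_W = (4C−1)/(4C−4) + 0.615/C = 21.090/18.090 + 0.1114 = 1.2772
τ₀ = 8FD/(πd³) = 8·2810·37.0/(π·6.7³) = 831760/944.87 = 880.29 MPa
τ_max = K·τ₀ = 1.2772 × 880.29 = 1124.3 MPa

1120 MPa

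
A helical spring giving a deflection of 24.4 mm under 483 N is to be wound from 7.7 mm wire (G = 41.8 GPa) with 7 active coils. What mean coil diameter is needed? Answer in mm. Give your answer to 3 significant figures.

51.0 mm

Required rate k = F/δ = 483/24.4 = 19.795 N/mm
D = (Gd⁴/(8N_a·k))^(1/3) = (41.8×10³·7.7⁴/(8·7·19.795))^(1/3)
  = (132554)^(1/3) = 50.9876 mm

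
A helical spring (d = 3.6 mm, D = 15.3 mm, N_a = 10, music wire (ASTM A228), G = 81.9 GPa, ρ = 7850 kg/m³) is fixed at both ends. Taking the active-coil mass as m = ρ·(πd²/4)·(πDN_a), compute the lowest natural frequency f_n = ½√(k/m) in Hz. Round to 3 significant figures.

k = Gd⁴/(8D³N_a) = (81.9×10³)(3.6⁴)/(8·15.3³·10) = 48.01 N/mm = 48010 N/m
Wire length L = πDN_a = π·15.3·10 = 480.66 mm
m = ρ·(πd²/4)·L = 7850 × 10.179×10⁻⁶ m² × 0.48066 m = 0.038407 kg
f_n = ½√(k/m) = 0.5·√(48010/0.038407) = 0.5·√(1.25e+06) = 559.03 Hz

559 Hz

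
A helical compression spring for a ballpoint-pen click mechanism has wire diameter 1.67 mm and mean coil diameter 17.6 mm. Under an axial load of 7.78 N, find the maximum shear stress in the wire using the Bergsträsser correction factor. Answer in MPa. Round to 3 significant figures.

Spring index C = D/d = 17.6/1.67 = 10.5389
K_B = (4C+2)/(4C−3) = 44.156/39.156 = 1.1277
τ₀ = 8FD/(πd³) = 8·7.78·17.6/(π·1.67³) = 1095.42/14.632 = 74.866 MPa
τ_max = K·τ₀ = 1.1277 × 74.866 = 84.426 MPa

84.4 MPa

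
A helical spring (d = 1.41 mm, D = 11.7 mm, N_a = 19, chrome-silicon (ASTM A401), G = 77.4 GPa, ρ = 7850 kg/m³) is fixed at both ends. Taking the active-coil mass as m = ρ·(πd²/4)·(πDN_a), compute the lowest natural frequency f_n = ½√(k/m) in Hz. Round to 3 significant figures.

192 Hz

k = Gd⁴/(8D³N_a) = (77.4×10³)(1.41⁴)/(8·11.7³·19) = 1.2567 N/mm = 1256.7 N/m
Wire length L = πDN_a = π·11.7·19 = 698.38 mm
m = ρ·(πd²/4)·L = 7850 × 1.5615×10⁻⁶ m² × 0.69838 m = 0.0085603 kg
f_n = ½√(k/m) = 0.5·√(1256.7/0.0085603) = 0.5·√(1.468e+05) = 191.57 Hz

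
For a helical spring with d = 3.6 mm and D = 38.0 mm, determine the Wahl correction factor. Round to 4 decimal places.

C = D/d = 38.0/3.6 = 10.5556
K_W = (4C−1)/(4C−4) + 0.615/C = 41.222/38.222 + 0.0583 = 1.1368

1.1368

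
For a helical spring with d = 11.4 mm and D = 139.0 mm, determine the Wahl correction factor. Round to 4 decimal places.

1.1174

C = D/d = 139.0/11.4 = 12.1930
K_W = (4C−1)/(4C−4) + 0.615/C = 47.772/44.772 + 0.0504 = 1.1174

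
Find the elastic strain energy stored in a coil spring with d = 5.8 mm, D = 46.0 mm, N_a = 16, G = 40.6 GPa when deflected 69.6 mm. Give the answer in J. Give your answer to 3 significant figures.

8.93 J

k = Gd⁴/(8D³N_a) = (40.6×10³)(5.8⁴)/(8·46.0³·16) = 3.6877 N/mm
U = ½kδ² = 0.5 × 3.6877 × 69.6² = 8931.9 N·mm = 8.9319 J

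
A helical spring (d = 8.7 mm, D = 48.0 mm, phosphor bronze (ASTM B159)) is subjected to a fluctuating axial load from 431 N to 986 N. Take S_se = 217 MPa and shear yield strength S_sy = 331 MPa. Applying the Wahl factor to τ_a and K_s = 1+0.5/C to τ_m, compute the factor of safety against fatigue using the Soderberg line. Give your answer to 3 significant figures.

C = D/d = 48.0/8.7 = 5.5172; K_W = (4C−1)/(4C−4)+0.615/C = 1.2775; K_s = 1+0.5/C = 1.0906
F_a = (F_max−F_min)/2 = 277.5 N; F_m = (F_max+F_min)/2 = 708.5 N
τ_a = K_W·8F_aD/(πd³) = 1.2775 × 51.509 = 65.803 MPa
τ_m = K_s·8F_mD/(πd³) = 1.0906 × 131.51 = 143.43 MPa
Soderberg: 1/n_f = τ_a/S_se + τ_m/S_sy = 65.803/217 + 143.43/331 = 0.30324 + 0.43332 = 0.73656
n_f = 1/0.73656 = 1.358

1.36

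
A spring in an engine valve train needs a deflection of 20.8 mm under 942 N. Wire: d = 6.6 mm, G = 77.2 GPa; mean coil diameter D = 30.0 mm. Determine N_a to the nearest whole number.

Required rate k = F/δ = 942/20.8 = 45.288 N/mm
N_a = Gd⁴/(8D³k) = (77.2×10³ × 6.6⁴)/(8 × 30.0³ × 45.288)
    = 1.46485e+08 / 9.78231e+06 = 14.97 → 15 coils

15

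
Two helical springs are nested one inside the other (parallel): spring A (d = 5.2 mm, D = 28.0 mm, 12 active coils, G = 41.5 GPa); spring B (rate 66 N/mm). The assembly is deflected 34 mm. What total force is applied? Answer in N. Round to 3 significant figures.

k_A = Gd⁴/(8D³N_a) = (41.5×10³)(5.2⁴)/(8·28.0³·12) = 14.398 N/mm
Parallel: k_eq = 14.398 + 66 = 80.398 N/mm
F = k_eq·δ = 80.398·34 = 2733.5 N

2730 N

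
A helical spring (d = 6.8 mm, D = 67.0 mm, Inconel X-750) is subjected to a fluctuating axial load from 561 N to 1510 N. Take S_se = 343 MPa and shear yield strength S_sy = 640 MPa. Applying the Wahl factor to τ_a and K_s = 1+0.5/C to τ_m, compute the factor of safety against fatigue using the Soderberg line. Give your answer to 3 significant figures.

0.561

C = D/d = 67.0/6.8 = 9.8529; K_W = (4C−1)/(4C−4)+0.615/C = 1.1471; K_s = 1+0.5/C = 1.0507
F_a = (F_max−F_min)/2 = 474.5 N; F_m = (F_max+F_min)/2 = 1035.5 N
τ_a = K_W·8F_aD/(πd³) = 1.1471 × 257.47 = 295.35 MPa
τ_m = K_s·8F_mD/(πd³) = 1.0507 × 561.87 = 590.39 MPa
Soderberg: 1/n_f = τ_a/S_se + τ_m/S_sy = 295.35/343 + 590.39/640 = 0.86108 + 0.92248 = 1.7836
n_f = 1/1.7836 = 0.5607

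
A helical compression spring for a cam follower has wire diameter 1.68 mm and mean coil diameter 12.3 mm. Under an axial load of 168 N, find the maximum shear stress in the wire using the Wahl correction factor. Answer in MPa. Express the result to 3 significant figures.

1330 MPa

Spring index C = D/d = 12.3/1.68 = 7.3214
K_W = (4C−1)/(4C−4) + 0.615/C = 28.286/25.286 + 0.0840 = 1.2026
τ₀ = 8FD/(πd³) = 8·168·12.3/(π·1.68³) = 16531.2/14.896 = 1109.8 MPa
τ_max = K·τ₀ = 1.2026 × 1109.8 = 1334.6 MPa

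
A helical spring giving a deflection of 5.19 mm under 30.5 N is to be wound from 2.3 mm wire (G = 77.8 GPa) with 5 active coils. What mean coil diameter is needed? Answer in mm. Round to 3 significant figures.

21.0 mm

Required rate k = F/δ = 30.5/5.19 = 5.8767 N/mm
D = (Gd⁴/(8N_a·k))^(1/3) = (77.8×10³·2.3⁴/(8·5·5.8767))^(1/3)
  = (9261.87)^(1/3) = 21.0007 mm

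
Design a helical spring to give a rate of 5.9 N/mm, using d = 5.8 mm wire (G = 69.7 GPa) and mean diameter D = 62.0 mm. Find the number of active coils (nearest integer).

7

N_a = Gd⁴/(8D³k) = (69.7×10³ × 5.8⁴)/(8 × 62.0³ × 5.9)
    = 7.8876e+07 / 1.12491e+07 = 7.012 → 7 coils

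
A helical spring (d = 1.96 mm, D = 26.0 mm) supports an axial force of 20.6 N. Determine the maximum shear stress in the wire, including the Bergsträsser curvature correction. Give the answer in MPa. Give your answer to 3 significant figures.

Spring index C = D/d = 26.0/1.96 = 13.2653
K_B = (4C+2)/(4C−3) = 55.061/50.061 = 1.0999
τ₀ = 8FD/(πd³) = 8·20.6·26.0/(π·1.96³) = 4284.8/23.655 = 181.14 MPa
τ_max = K·τ₀ = 1.0999 × 181.14 = 199.23 MPa

199 MPa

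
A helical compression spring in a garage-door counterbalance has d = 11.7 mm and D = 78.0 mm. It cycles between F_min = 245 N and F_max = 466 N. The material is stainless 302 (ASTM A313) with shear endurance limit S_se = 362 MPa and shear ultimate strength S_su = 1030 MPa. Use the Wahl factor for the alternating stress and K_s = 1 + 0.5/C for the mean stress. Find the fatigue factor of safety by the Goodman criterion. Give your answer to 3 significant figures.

10.8

C = D/d = 78.0/11.7 = 6.6667; K_W = (4C−1)/(4C−4)+0.615/C = 1.2246; K_s = 1+0.5/C = 1.0750
F_a = (F_max−F_min)/2 = 110.5 N; F_m = (F_max+F_min)/2 = 355.5 N
τ_a = K_W·8F_aD/(πd³) = 1.2246 × 13.704 = 16.782 MPa
τ_m = K_s·8F_mD/(πd³) = 1.0750 × 44.088 = 47.394 MPa
Goodman: 1/n_f = τ_a/S_se + τ_m/S_su = 16.782/362 + 47.394/1030 = 0.04636 + 0.04601 = 0.092372
n_f = 1/0.092372 = 10.83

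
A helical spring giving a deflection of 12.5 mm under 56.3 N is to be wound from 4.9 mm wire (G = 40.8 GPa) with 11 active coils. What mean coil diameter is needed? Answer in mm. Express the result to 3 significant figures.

39.0 mm

Required rate k = F/δ = 56.3/12.5 = 4.504 N/mm
D = (Gd⁴/(8N_a·k))^(1/3) = (40.8×10³·4.9⁴/(8·11·4.504))^(1/3)
  = (59342.2)^(1/3) = 39.0051 mm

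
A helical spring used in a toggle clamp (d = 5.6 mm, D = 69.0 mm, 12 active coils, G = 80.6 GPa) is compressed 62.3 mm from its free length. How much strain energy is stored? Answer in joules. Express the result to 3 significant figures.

k = Gd⁴/(8D³N_a) = (80.6×10³)(5.6⁴)/(8·69.0³·12) = 2.5134 N/mm
U = ½kδ² = 0.5 × 2.5134 × 62.3² = 4877.7 N·mm = 4.8777 J

4.88 J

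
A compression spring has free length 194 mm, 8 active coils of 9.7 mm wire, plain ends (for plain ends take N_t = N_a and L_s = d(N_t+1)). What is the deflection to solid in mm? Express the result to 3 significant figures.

107 mm

N_t = 8; L_s = 9.7·9 = 87.3 mm
δ_solid = L₀ − L_s = 194 − 87.3 = 106.7 mm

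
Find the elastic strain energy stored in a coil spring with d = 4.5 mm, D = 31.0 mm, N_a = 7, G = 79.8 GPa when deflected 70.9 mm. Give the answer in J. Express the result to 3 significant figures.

49.3 J

k = Gd⁴/(8D³N_a) = (79.8×10³)(4.5⁴)/(8·31.0³·7) = 19.615 N/mm
U = ½kδ² = 0.5 × 19.615 × 70.9² = 49299 N·mm = 49.299 J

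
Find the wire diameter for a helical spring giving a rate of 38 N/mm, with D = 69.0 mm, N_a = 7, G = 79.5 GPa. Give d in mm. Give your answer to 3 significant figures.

9.68 mm

d = (8D³N_a·k / G)^(1/4) = (8·69.0³·7·38 / (79.5×10³))^0.25
  = (8793.3)^0.25 = 9.6836 mm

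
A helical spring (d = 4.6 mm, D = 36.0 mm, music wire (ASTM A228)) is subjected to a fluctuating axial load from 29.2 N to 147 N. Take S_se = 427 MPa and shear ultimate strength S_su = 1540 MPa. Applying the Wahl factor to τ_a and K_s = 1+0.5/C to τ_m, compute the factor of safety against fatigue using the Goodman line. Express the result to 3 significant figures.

C = D/d = 36.0/4.6 = 7.8261; K_W = (4C−1)/(4C−4)+0.615/C = 1.1885; K_s = 1+0.5/C = 1.0639
F_a = (F_max−F_min)/2 = 58.9 N; F_m = (F_max+F_min)/2 = 88.1 N
τ_a = K_W·8F_aD/(πd³) = 1.1885 × 55.473 = 65.928 MPa
τ_m = K_s·8F_mD/(πd³) = 1.0639 × 82.975 = 88.276 MPa
Goodman: 1/n_f = τ_a/S_se + τ_m/S_su = 65.928/427 + 88.276/1540 = 0.15440 + 0.05732 = 0.21172
n_f = 1/0.21172 = 4.723

4.72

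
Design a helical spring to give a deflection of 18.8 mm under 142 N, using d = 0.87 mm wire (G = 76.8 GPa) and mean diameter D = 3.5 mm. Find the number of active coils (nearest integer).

Required rate k = F/δ = 142/18.8 = 7.5532 N/mm
N_a = Gd⁴/(8D³k) = (76.8×10³ × 0.87⁴)/(8 × 3.5³ × 7.5532)
    = 43998.5 / 2590.74 = 16.98 → 17 coils

17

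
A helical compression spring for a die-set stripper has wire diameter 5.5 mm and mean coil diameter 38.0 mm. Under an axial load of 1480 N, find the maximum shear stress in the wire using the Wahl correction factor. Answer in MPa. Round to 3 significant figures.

1050 MPa

Spring index C = D/d = 38.0/5.5 = 6.9091
K_W = (4C−1)/(4C−4) + 0.615/C = 26.636/23.636 + 0.0890 = 1.2159
τ₀ = 8FD/(πd³) = 8·1480·38.0/(π·5.5³) = 449920/522.68 = 860.79 MPa
τ_max = K·τ₀ = 1.2159 × 860.79 = 1046.7 MPa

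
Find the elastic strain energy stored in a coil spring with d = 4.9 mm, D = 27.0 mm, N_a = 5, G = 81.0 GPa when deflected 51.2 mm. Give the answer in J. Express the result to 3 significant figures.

k = Gd⁴/(8D³N_a) = (81.0×10³)(4.9⁴)/(8·27.0³·5) = 59.309 N/mm
U = ½kδ² = 0.5 × 59.309 × 51.2² = 77737 N·mm = 77.737 J

77.7 J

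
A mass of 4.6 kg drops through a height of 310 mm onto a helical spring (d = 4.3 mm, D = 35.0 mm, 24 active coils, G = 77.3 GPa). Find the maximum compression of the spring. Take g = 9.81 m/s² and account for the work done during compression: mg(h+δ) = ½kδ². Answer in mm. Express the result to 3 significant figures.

k = Gd⁴/(8D³N_a) = (77.3×10³)(4.3⁴)/(8·35.0³·24) = 3.2103 N/mm
W = mg = 4.6 × 9.81 = 45.126 N
½kδ² − Wδ − Wh = 0 → δ = (W + √(W² + 2kWh))/k
δ = (45.126 + √(2036.4 + 89818.6))/3.2103 = (45.126 + 303.08)/3.2103 = 108.46 mm

108 mm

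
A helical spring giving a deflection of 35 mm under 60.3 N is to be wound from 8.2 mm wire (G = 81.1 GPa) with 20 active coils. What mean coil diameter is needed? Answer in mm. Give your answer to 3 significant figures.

Required rate k = F/δ = 60.3/35 = 1.7229 N/mm
D = (Gd⁴/(8N_a·k))^(1/3) = (81.1×10³·8.2⁴/(8·20·1.7229))^(1/3)
  = (1.33017e+06)^(1/3) = 109.9771 mm

110 mm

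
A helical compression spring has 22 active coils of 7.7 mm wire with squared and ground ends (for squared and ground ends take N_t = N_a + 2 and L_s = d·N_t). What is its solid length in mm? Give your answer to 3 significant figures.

185 mm

squared and ground ends: N_t = N_a + 2 = 22 + 2 = 24
L_s = d·N_t = 7.7 × 24 = 184.8 mm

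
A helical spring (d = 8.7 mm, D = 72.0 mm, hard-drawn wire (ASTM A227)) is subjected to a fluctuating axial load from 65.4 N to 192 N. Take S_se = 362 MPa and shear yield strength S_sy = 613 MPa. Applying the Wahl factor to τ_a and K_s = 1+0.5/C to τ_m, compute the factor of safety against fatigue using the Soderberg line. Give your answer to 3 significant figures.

C = D/d = 72.0/8.7 = 8.2759; K_W = (4C−1)/(4C−4)+0.615/C = 1.1774; K_s = 1+0.5/C = 1.0604
F_a = (F_max−F_min)/2 = 63.3 N; F_m = (F_max+F_min)/2 = 128.7 N
τ_a = K_W·8F_aD/(πd³) = 1.1774 × 17.625 = 20.751 MPa
τ_m = K_s·8F_mD/(πd³) = 1.0604 × 35.834 = 37.999 MPa
Soderberg: 1/n_f = τ_a/S_se + τ_m/S_sy = 20.751/362 + 37.999/613 = 0.05732 + 0.06199 = 0.11931
n_f = 1/0.11931 = 8.381

8.38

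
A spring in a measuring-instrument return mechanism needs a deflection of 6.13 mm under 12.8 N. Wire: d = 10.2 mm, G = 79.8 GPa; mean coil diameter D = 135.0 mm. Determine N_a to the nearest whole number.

21

Required rate k = F/δ = 12.8/6.13 = 2.0881 N/mm
N_a = Gd⁴/(8D³k) = (79.8×10³ × 10.2⁴)/(8 × 135.0³ × 2.0881)
    = 8.63781e+08 / 4.10999e+07 = 21.02 → 21 coils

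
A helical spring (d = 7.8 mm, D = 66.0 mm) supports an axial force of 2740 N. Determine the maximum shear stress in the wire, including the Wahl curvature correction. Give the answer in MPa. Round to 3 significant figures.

1140 MPa

Spring index C = D/d = 66.0/7.8 = 8.4615
K_W = (4C−1)/(4C−4) + 0.615/C = 32.846/29.846 + 0.0727 = 1.1732
τ₀ = 8FD/(πd³) = 8·2740·66.0/(π·7.8³) = 1.44672e+06/1490.8 = 970.4 MPa
τ_max = K·τ₀ = 1.1732 × 970.4 = 1138.5 MPa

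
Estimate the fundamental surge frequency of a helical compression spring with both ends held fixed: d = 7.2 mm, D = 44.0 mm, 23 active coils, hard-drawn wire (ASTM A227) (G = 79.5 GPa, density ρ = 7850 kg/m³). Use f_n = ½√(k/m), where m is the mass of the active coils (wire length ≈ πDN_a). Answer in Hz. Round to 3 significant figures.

k = Gd⁴/(8D³N_a) = (79.5×10³)(7.2⁴)/(8·44.0³·23) = 13.631 N/mm = 13631 N/m
Wire length L = πDN_a = π·44.0·23 = 3179.3 mm
m = ρ·(πd²/4)·L = 7850 × 40.715×10⁻⁶ m² × 3.1793 m = 1.0161 kg
f_n = ½√(k/m) = 0.5·√(13631/1.0161) = 0.5·√(13414) = 57.91 Hz

57.9 Hz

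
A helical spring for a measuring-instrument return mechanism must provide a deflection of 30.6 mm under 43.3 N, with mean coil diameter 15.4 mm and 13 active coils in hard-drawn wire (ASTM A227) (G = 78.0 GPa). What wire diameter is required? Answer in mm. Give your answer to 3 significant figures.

1.62 mm

Required rate k = F/δ = 43.3/30.6 = 1.415 N/mm
d = (8D³N_a·k / G)^(1/4) = (8·15.4³·13·1.415 / (78.0×10³))^0.25
  = (6.8908)^0.25 = 1.6202 mm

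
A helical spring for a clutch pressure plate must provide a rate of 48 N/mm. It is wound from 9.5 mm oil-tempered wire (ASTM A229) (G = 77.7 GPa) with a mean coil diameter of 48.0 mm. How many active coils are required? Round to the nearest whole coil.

N_a = Gd⁴/(8D³k) = (77.7×10³ × 9.5⁴)/(8 × 48.0³ × 48)
    = 6.32871e+08 / 4.24673e+07 = 14.9 → 15 coils

15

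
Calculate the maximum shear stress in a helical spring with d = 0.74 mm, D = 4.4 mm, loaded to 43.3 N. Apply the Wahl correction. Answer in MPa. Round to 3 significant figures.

1500 MPa

Spring index C = D/d = 4.4/0.74 = 5.9459
K_W = (4C−1)/(4C−4) + 0.615/C = 22.784/19.784 + 0.1034 = 1.2551
τ₀ = 8FD/(πd³) = 8·43.3·4.4/(π·0.74³) = 1524.16/1.273 = 1197.3 MPa
τ_max = K·τ₀ = 1.2551 × 1197.3 = 1502.6 MPa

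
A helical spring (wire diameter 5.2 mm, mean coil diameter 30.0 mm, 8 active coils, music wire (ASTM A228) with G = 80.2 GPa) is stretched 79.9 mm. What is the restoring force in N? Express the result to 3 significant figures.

k = Gd⁴/(8D³N_a) = (80.2×10³)(5.2⁴)/(8·30.0³·8) = 33.935 N/mm
F = k·δ = 33.935 × 79.9 = 2711.4 N

2710 N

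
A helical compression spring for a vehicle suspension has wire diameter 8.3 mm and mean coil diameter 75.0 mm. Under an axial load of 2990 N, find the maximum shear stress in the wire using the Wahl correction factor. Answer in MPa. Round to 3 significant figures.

Spring index C = D/d = 75.0/8.3 = 9.0361
K_W = (4C−1)/(4C−4) + 0.615/C = 35.145/32.145 + 0.0681 = 1.1614
τ₀ = 8FD/(πd³) = 8·2990·75.0/(π·8.3³) = 1.794e+06/1796.3 = 998.71 MPa
τ_max = K·τ₀ = 1.1614 × 998.71 = 1159.9 MPa

1160 MPa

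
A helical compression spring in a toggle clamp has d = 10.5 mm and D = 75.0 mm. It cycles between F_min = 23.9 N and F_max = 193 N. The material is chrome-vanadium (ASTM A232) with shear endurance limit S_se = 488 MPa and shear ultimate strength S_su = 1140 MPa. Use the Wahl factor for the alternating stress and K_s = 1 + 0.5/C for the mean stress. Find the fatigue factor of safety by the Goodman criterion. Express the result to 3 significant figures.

C = D/d = 75.0/10.5 = 7.1429; K_W = (4C−1)/(4C−4)+0.615/C = 1.2082; K_s = 1+0.5/C = 1.0700
F_a = (F_max−F_min)/2 = 84.55 N; F_m = (F_max+F_min)/2 = 108.45 N
τ_a = K_W·8F_aD/(πd³) = 1.2082 × 13.949 = 16.853 MPa
τ_m = K_s·8F_mD/(πd³) = 1.0700 × 17.892 = 19.145 MPa
Goodman: 1/n_f = τ_a/S_se + τ_m/S_su = 16.853/488 + 19.145/1140 = 0.03454 + 0.01679 = 0.051329
n_f = 1/0.051329 = 19.48

19.5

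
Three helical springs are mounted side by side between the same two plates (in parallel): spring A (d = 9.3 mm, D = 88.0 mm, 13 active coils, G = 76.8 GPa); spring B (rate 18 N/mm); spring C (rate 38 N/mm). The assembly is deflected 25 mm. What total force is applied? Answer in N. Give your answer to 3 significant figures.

k_A = Gd⁴/(8D³N_a) = (76.8×10³)(9.3⁴)/(8·88.0³·13) = 8.1061 N/mm
Parallel: k_eq = 8.1061 + 18 + 38 = 64.106 N/mm
F = k_eq·δ = 64.106·25 = 1602.7 N

1600 N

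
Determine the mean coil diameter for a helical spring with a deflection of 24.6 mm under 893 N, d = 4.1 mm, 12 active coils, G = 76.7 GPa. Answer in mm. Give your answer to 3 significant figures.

Required rate k = F/δ = 893/24.6 = 36.301 N/mm
D = (Gd⁴/(8N_a·k))^(1/3) = (76.7×10³·4.1⁴/(8·12·36.301))^(1/3)
  = (6219.32)^(1/3) = 18.3900 mm

18.4 mm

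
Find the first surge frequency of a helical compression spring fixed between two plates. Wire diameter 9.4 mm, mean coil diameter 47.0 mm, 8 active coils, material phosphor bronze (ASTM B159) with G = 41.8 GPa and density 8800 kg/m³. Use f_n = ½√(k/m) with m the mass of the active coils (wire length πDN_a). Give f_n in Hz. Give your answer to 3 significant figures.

130 Hz

k = Gd⁴/(8D³N_a) = (41.8×10³)(9.4⁴)/(8·47.0³·8) = 49.115 N/mm = 49115 N/m
Wire length L = πDN_a = π·47.0·8 = 1181.2 mm
m = ρ·(πd²/4)·L = 8800 × 69.398×10⁻⁶ m² × 1.1812 m = 0.72138 kg
f_n = ½√(k/m) = 0.5·√(49115/0.72138) = 0.5·√(68084) = 130.47 Hz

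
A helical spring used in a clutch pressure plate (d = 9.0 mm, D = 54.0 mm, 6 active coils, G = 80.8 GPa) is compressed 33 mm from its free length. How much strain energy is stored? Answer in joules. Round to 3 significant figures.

k = Gd⁴/(8D³N_a) = (80.8×10³)(9.0⁴)/(8·54.0³·6) = 70.139 N/mm
U = ½kδ² = 0.5 × 70.139 × 33² = 38191 N·mm = 38.191 J

38.2 J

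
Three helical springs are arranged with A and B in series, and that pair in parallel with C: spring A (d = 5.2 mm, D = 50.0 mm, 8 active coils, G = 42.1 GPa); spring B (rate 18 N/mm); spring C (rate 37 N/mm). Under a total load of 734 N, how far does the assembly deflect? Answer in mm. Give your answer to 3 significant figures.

k_A = Gd⁴/(8D³N_a) = (42.1×10³)(5.2⁴)/(8·50.0³·8) = 3.8477 N/mm
Springs A,B series: k_AB = 1/(1/3.8477+1/18) = 3.1701 N/mm; parallel with C: k_eq = 3.1701+37 = 40.17 N/mm
δ = F/k_eq = 734/40.17 = 18.272 mm

18.3 mm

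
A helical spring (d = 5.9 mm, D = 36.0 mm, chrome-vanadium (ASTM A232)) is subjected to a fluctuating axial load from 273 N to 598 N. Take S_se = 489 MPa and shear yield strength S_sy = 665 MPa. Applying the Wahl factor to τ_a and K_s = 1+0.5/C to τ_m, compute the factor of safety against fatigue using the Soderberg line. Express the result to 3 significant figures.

C = D/d = 36.0/5.9 = 6.1017; K_W = (4C−1)/(4C−4)+0.615/C = 1.2478; K_s = 1+0.5/C = 1.0819
F_a = (F_max−F_min)/2 = 162.5 N; F_m = (F_max+F_min)/2 = 435.5 N
τ_a = K_W·8F_aD/(πd³) = 1.2478 × 72.534 = 90.508 MPa
τ_m = K_s·8F_mD/(πd³) = 1.0819 × 194.39 = 210.32 MPa
Soderberg: 1/n_f = τ_a/S_se + τ_m/S_sy = 90.508/489 + 210.32/665 = 0.18509 + 0.31627 = 0.50136
n_f = 1/0.50136 = 1.995

1.99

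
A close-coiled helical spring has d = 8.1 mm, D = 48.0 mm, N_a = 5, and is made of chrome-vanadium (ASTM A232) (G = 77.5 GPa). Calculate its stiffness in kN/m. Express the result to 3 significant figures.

k = Gd⁴/(8D³N_a) = (77.5×10³ × 8.1⁴) / (8 × 48.0³ × 5)
  = 3.33612e+08 / 4.42368e+06 = 75.415 N/mm

75.4 kN/m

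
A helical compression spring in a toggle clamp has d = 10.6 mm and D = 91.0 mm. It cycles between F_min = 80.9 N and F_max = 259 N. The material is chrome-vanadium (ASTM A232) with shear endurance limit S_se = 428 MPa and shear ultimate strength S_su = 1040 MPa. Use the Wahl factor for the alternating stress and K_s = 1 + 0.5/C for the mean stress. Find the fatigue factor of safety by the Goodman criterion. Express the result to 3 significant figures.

12.3

C = D/d = 91.0/10.6 = 8.5849; K_W = (4C−1)/(4C−4)+0.615/C = 1.1705; K_s = 1+0.5/C = 1.0582
F_a = (F_max−F_min)/2 = 89.05 N; F_m = (F_max+F_min)/2 = 169.95 N
τ_a = K_W·8F_aD/(πd³) = 1.1705 × 17.326 = 20.28 MPa
τ_m = K_s·8F_mD/(πd³) = 1.0582 × 33.066 = 34.992 MPa
Goodman: 1/n_f = τ_a/S_se + τ_m/S_su = 20.28/428 + 34.992/1040 = 0.04738 + 0.03365 = 0.08103
n_f = 1/0.08103 = 12.34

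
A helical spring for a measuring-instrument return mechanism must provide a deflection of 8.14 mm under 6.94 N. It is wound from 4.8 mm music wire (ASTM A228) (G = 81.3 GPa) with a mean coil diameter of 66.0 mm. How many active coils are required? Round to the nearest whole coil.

22

Required rate k = F/δ = 6.94/8.14 = 0.85258 N/mm
N_a = Gd⁴/(8D³k) = (81.3×10³ × 4.8⁴)/(8 × 66.0³ × 0.85258)
    = 4.31574e+07 / 1.96091e+06 = 22.01 → 22 coils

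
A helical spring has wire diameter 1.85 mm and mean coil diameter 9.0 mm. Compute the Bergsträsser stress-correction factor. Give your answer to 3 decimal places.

1.304

C = D/d = 9.0/1.85 = 4.8649
K_B = (4C+2)/(4C−3) = 21.459/16.459 = 1.3038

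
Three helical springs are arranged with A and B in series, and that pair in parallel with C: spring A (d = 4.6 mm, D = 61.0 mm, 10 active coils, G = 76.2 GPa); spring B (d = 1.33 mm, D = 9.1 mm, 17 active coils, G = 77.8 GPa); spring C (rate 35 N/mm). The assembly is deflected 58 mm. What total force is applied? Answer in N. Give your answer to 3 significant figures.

k_A = Gd⁴/(8D³N_a) = (76.2×10³)(4.6⁴)/(8·61.0³·10) = 1.8789 N/mm
k_B = Gd⁴/(8D³N_a) = (77.8×10³)(1.33⁴)/(8·9.1³·17) = 2.3753 N/mm
Springs A,B series: k_AB = 1/(1/1.8789+1/2.3753) = 1.0491 N/mm; parallel with C: k_eq = 1.0491+35 = 36.049 N/mm
F = k_eq·δ = 36.049·58 = 2090.8 N

2090 N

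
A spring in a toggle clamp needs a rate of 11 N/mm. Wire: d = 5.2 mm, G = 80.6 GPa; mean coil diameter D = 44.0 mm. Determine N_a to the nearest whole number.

N_a = Gd⁴/(8D³k) = (80.6×10³ × 5.2⁴)/(8 × 44.0³ × 11)
    = 5.89316e+07 / 7.49619e+06 = 7.862 → 8 coils

8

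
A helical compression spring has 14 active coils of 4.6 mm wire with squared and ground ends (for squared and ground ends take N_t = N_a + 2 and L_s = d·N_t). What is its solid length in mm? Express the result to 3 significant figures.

73.6 mm

squared and ground ends: N_t = N_a + 2 = 14 + 2 = 16
L_s = d·N_t = 4.6 × 16 = 73.6 mm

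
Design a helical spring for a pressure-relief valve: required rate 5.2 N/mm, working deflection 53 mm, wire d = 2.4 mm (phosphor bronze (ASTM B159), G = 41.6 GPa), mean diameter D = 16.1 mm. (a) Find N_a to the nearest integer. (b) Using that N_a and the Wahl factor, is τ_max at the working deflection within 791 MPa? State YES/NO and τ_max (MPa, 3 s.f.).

N_a = Gd⁴/(8D³k) = (41.6×10³)(2.4⁴)/(8·16.1³·5.2) = 7.95 → N_a = 8
Actual rate k = Gd⁴/(8D³·8) = 5.1675 N/mm
Working load F = kδ = 5.1675·53 = 273.88 N
C = 16.1/2.4 = 6.7083; K_W = (4C−1)/(4C−4)+0.615/C = 1.2231
τ_max = K_W·8FD/(πd³) = 1.2231·812.25 = 993.43 MPa
τ_max > 791 MPa → exceeds allowable

(a) 8 coils; (b) NO, τ_max = 993 MPa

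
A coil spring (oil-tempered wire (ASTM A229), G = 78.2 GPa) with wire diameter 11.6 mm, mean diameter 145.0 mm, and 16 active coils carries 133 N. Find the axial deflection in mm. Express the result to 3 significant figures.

36.7 mm

k = Gd⁴/(8D³N_a) = (78.2×10³)(11.6⁴)/(8·145.0³·16) = 3.6285 N/mm
δ = F/k = 133 / 3.6285 = 36.654 mm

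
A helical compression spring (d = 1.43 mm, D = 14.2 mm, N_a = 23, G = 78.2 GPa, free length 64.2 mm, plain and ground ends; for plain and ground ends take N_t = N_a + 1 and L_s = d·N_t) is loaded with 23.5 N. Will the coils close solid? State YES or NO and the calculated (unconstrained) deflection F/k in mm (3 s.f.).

k = Gd⁴/(8D³N_a) = (78.2×10³)(1.43⁴)/(8·14.2³·23) = 0.62068 N/mm
N_t = 24; L_s = 1.43·24 = 34.32 mm; δ_solid = L₀ − L_s = 64.2 − 34.32 = 29.88 mm
δ = F/k = 23.5/0.62068 = 37.862 mm
δ ≥ δ_solid → spring goes solid

YES, δ = 37.9 mm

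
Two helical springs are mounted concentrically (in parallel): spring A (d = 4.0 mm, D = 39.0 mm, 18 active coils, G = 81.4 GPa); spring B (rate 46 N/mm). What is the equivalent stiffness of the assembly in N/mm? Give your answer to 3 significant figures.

48.4 N/mm

k_A = Gd⁴/(8D³N_a) = (81.4×10³)(4.0⁴)/(8·39.0³·18) = 2.4395 N/mm
Parallel: k_eq = 2.4395 + 46 = 48.44 N/mm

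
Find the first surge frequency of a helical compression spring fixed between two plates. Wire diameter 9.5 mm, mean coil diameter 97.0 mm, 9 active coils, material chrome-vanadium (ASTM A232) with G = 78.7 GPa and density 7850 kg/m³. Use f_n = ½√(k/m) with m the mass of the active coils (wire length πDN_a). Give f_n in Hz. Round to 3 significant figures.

k = Gd⁴/(8D³N_a) = (78.7×10³)(9.5⁴)/(8·97.0³·9) = 9.7549 N/mm = 9754.9 N/m
Wire length L = πDN_a = π·97.0·9 = 2742.6 mm
m = ρ·(πd²/4)·L = 7850 × 70.882×10⁻⁶ m² × 2.7426 m = 1.5261 kg
f_n = ½√(k/m) = 0.5·√(9754.9/1.5261) = 0.5·√(6392.2) = 39.976 Hz

40.0 Hz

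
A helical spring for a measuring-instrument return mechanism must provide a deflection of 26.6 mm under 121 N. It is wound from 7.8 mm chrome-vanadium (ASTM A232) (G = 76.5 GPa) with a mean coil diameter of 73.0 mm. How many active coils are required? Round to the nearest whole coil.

Required rate k = F/δ = 121/26.6 = 4.5489 N/mm
N_a = Gd⁴/(8D³k) = (76.5×10³ × 7.8⁴)/(8 × 73.0³ × 4.5489)
    = 2.83165e+08 / 1.41567e+07 = 20 → 20 coils

20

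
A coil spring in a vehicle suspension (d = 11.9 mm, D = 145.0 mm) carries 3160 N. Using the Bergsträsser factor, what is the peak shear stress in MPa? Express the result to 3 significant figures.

Spring index C = D/d = 145.0/11.9 = 12.1849
K_B = (4C+2)/(4C−3) = 50.739/45.739 = 1.1093
τ₀ = 8FD/(πd³) = 8·3160·145.0/(π·11.9³) = 3.6656e+06/5294.1 = 692.4 MPa
τ_max = K·τ₀ = 1.1093 × 692.4 = 768.08 MPa

768 MPa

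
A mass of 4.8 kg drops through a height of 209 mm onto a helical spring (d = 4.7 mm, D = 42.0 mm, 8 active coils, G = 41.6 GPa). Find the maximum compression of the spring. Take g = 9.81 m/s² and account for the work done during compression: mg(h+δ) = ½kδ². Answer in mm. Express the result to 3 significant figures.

79.7 mm

k = Gd⁴/(8D³N_a) = (41.6×10³)(4.7⁴)/(8·42.0³·8) = 4.2811 N/mm
W = mg = 4.8 × 9.81 = 47.088 N
½kδ² − Wδ − Wh = 0 → δ = (W + √(W² + 2kWh))/k
δ = (47.088 + √(2217.3 + 84264.3))/4.2811 = (47.088 + 294.08)/4.2811 = 79.691 mm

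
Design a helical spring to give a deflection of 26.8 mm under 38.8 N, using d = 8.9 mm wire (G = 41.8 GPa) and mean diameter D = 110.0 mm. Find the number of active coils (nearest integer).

Required rate k = F/δ = 38.8/26.8 = 1.4478 N/mm
N_a = Gd⁴/(8D³k) = (41.8×10³ × 8.9⁴)/(8 × 110.0³ × 1.4478)
    = 2.62263e+08 / 1.54158e+07 = 17.01 → 17 coils

17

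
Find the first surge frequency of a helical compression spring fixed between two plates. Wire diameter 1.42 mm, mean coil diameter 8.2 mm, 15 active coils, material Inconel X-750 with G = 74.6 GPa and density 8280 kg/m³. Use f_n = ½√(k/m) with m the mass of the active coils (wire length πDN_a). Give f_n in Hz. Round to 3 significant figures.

476 Hz

k = Gd⁴/(8D³N_a) = (74.6×10³)(1.42⁴)/(8·8.2³·15) = 4.5843 N/mm = 4584.3 N/m
Wire length L = πDN_a = π·8.2·15 = 386.42 mm
m = ρ·(πd²/4)·L = 8280 × 1.5837×10⁻⁶ m² × 0.38642 m = 0.005067 kg
f_n = ½√(k/m) = 0.5·√(4584.3/0.005067) = 0.5·√(9.0473e+05) = 475.59 Hz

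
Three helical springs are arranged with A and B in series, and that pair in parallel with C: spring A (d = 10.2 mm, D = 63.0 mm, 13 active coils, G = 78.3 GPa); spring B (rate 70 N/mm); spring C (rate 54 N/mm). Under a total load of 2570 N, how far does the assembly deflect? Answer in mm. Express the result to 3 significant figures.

33.7 mm

k_A = Gd⁴/(8D³N_a) = (78.3×10³)(10.2⁴)/(8·63.0³·13) = 32.592 N/mm
Springs A,B series: k_AB = 1/(1/32.592+1/70) = 22.238 N/mm; parallel with C: k_eq = 22.238+54 = 76.238 N/mm
δ = F/k_eq = 2570/76.238 = 33.71 mm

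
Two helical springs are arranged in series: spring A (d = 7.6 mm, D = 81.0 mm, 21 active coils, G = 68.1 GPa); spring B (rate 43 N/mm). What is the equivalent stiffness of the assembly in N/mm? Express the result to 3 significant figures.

k_A = Gd⁴/(8D³N_a) = (68.1×10³)(7.6⁴)/(8·81.0³·21) = 2.5447 N/mm
Series: 1/k_eq = 1/2.5447 + 1/43 = 0.41623; k_eq = 2.4025 N/mm

2.40 N/mm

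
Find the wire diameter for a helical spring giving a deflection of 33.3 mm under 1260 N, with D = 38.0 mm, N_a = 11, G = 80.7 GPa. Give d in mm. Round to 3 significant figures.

6.90 mm

Required rate k = F/δ = 1260/33.3 = 37.838 N/mm
d = (8D³N_a·k / G)^(1/4) = (8·38.0³·11·37.838 / (80.7×10³))^0.25
  = (2264.1)^0.25 = 6.8980 mm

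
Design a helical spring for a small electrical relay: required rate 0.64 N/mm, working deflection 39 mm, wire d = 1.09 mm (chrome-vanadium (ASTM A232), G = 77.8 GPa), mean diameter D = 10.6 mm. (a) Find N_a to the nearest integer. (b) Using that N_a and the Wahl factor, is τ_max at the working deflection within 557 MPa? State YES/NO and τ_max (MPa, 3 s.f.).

(a) 18 coils; (b) NO, τ_max = 598 MPa

N_a = Gd⁴/(8D³k) = (77.8×10³)(1.09⁴)/(8·10.6³·0.64) = 18.01 → N_a = 18
Actual rate k = Gd⁴/(8D³·18) = 0.64033 N/mm
Working load F = kδ = 0.64033·39 = 24.973 N
C = 10.6/1.09 = 9.7248; K_W = (4C−1)/(4C−4)+0.615/C = 1.1492
τ_max = K_W·8FD/(πd³) = 1.1492·520.52 = 598.18 MPa
τ_max > 557 MPa → exceeds allowable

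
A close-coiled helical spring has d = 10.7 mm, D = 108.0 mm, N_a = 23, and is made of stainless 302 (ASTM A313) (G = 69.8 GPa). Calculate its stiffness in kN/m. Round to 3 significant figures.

3.95 kN/m

k = Gd⁴/(8D³N_a) = (69.8×10³ × 10.7⁴) / (8 × 108.0³ × 23)
  = 9.14936e+08 / 2.31787e+08 = 3.9473 N/mm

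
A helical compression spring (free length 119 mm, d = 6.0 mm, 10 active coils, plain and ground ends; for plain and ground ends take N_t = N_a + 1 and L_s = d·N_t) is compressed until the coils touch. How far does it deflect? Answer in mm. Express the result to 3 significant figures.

53.0 mm

N_t = 11; L_s = 6.0·11 = 66 mm
δ_solid = L₀ − L_s = 119 − 66 = 53 mm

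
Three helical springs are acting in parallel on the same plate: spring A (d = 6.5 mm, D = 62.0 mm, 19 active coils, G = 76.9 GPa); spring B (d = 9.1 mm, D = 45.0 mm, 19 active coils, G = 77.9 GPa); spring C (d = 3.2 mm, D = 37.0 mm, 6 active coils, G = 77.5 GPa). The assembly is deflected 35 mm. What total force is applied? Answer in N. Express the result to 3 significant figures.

k_A = Gd⁴/(8D³N_a) = (76.9×10³)(6.5⁴)/(8·62.0³·19) = 3.7893 N/mm
k_B = Gd⁴/(8D³N_a) = (77.9×10³)(9.1⁴)/(8·45.0³·19) = 38.568 N/mm
k_C = Gd⁴/(8D³N_a) = (77.5×10³)(3.2⁴)/(8·37.0³·6) = 3.3424 N/mm
Parallel: k_eq = 3.7893 + 38.568 + 3.3424 = 45.699 N/mm
F = k_eq·δ = 45.699·35 = 1599.5 N

1600 N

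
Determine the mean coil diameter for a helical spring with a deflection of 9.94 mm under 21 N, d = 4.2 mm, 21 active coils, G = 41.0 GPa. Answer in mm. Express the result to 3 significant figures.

33.0 mm

Required rate k = F/δ = 21/9.94 = 2.1127 N/mm
D = (Gd⁴/(8N_a·k))^(1/3) = (41.0×10³·4.2⁴/(8·21·2.1127))^(1/3)
  = (35945)^(1/3) = 33.0025 mm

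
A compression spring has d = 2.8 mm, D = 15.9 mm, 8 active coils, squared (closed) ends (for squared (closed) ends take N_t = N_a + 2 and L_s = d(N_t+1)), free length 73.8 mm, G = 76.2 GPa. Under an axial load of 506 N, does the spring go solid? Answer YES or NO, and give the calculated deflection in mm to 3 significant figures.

k = Gd⁴/(8D³N_a) = (76.2×10³)(2.8⁴)/(8·15.9³·8) = 18.206 N/mm
N_t = 10; L_s = 2.8·11 = 30.8 mm; δ_solid = L₀ − L_s = 73.8 − 30.8 = 43 mm
δ = F/k = 506/18.206 = 27.793 mm
δ < δ_solid → spring does not go solid

NO, δ = 27.8 mm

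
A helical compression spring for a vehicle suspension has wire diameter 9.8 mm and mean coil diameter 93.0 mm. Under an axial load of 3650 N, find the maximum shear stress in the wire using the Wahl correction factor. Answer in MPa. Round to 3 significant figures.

1060 MPa

Spring index C = D/d = 93.0/9.8 = 9.4898
K_W = (4C−1)/(4C−4) + 0.615/C = 36.959/33.959 + 0.0648 = 1.1531
τ₀ = 8FD/(πd³) = 8·3650·93.0/(π·9.8³) = 2.7156e+06/2956.8 = 918.41 MPa
τ_max = K·τ₀ = 1.1531 × 918.41 = 1059.1 MPa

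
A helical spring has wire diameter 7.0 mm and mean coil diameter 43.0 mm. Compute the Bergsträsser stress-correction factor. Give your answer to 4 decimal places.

1.2318

C = D/d = 43.0/7.0 = 6.1429
K_B = (4C+2)/(4C−3) = 26.571/21.571 = 1.2318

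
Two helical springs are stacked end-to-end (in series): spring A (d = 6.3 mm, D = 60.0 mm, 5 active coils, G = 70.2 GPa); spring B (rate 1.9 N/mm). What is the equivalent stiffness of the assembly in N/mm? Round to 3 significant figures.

1.65 N/mm

k_A = Gd⁴/(8D³N_a) = (70.2×10³)(6.3⁴)/(8·60.0³·5) = 12.799 N/mm
Series: 1/k_eq = 1/12.799 + 1/1.9 = 0.60445; k_eq = 1.6544 N/mm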